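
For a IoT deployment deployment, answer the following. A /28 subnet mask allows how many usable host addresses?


Given: subnet mask /28
Host bits = 32 - 28 = 4
Total addresses = 2^4 = 16
Usable hosts = 16 - 2 (network + broadcast) = 14

14


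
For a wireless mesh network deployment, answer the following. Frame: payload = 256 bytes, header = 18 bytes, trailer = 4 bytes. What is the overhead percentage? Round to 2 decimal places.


Given: payload = 256 B, header = 18 B, trailer = 4 B
Overhead bytes = header + trailer = 18 + 4 = 22
Total frame = payload + overhead = 256 + 22 = 278
Overhead % = 22 / 278 * 100 = 7.9137% -> 7.91% (2 dp)

7.91


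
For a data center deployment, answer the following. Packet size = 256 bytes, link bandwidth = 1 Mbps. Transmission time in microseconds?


Given: packet = 256 bytes, bandwidth = 1 Mbps
Packet in bits = 256 * 8 = 2048 bits
Bandwidth = 1 * 10^6 = 1000000 bps
Time = 2048 / 1000000 seconds
Time in us = 2048 * 10^6 / 1000000 = 2048

2048


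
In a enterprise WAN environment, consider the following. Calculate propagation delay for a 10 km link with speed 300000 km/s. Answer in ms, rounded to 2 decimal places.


Given: distance = 10 km, speed = 300000 km/s
Delay = distance / speed = 10 / 300000 seconds
Delay in ms = 10 * 1000 / 300000
Delay = 0.0333 ms
Rounded to 2 dp = 0.03 ms

0.03


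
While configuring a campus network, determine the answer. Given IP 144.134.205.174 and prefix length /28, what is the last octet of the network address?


Given: IP = 144.134.205.174, prefix = /28
Subnet mask = 255.255.255.240
Last octet of IP: 174
Last octet of mask: 240
Network last octet = 174 AND 240 = 160

160


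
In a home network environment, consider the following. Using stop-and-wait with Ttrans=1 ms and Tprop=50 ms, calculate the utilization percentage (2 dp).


Given: Ttrans = 1 ms, Tprop = 50 ms
RTT = 2 * Tprop = 2 * 50 = 100 ms
U = Ttrans / (Ttrans + RTT)
U = 1 / (1 + 100)
U = 1 / 101 = 0.009901
U% = 0.99%

0.99


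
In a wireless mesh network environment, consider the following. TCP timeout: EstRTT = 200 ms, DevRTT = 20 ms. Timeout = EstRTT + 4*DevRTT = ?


Given: EstRTT = 200 ms, DevRTT = 20 ms
Timeout = EstRTT + 4 * DevRTT
4 * DevRTT = 4 * 20 = 80
Timeout = 200 + 80 = 280 ms

280


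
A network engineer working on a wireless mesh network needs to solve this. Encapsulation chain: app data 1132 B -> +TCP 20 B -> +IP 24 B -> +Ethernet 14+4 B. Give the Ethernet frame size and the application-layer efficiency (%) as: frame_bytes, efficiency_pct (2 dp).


TCP segment = 1132 + 20 = 1152 B
IP packet = 1152 + 24 = 1176 B
Ethernet frame = 1176 + 14 + 4 = 1194 B
Efficiency = app / frame = 1132 / 1194 = 0.948074 = 94.8074% -> 94.81% (2 dp)

1194, 94.81


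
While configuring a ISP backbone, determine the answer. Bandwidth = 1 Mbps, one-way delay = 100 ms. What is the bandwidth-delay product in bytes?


Given: bandwidth = 1 Mbps, delay = 100 ms
BDP in bits = 1 * 10^6 * 100 / 1000
BDP in bits = 100000
BDP in bytes = 100000 / 8 = 12500

12500


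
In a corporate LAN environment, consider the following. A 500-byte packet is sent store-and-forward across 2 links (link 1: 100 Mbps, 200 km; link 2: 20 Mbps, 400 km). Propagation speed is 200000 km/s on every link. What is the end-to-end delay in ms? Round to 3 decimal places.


Packet = 500 bytes = 4000 bits. Store-and-forward: sum (t_trans + t_prop) per link.
Link 1: t_trans = 4000/(100*10^6) s = 0.0400 ms; t_prop = 200/200000 s = 1.0000 ms; subtotal = 1.0400 ms
Link 2: t_trans = 4000/(20*10^6) s = 0.2000 ms; t_prop = 400/200000 s = 2.0000 ms; subtotal = 2.2000 ms
End-to-end = 1.0400 + 2.2000 = 3.2400 ms -> 3.240 ms (3 dp)

3.240


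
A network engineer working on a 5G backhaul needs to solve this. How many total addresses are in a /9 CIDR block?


Given: CIDR prefix /9
Host bits = 32 - 9 = 23
Total addresses = 2^23 = 8388608

8388608


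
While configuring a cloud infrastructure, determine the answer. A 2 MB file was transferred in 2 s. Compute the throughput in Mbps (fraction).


Given: file = 2 MB, time = 2 s
File in Mb = 2 * 8 = 16 Mb
Throughput = 16 / 2 Mbps
Throughput = 8 Mbps

8


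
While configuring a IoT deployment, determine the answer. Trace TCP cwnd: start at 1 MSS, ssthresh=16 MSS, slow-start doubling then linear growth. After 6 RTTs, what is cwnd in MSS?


RTT 0: cwnd = 1 MSS (initial)
RTT 1: cwnd = 2 MSS (slow start, doubled)
RTT 2: cwnd = 4 MSS (slow start, doubled)
RTT 3: cwnd = 8 MSS (slow start, doubled)
RTT 4: cwnd = 16 MSS (slow start, doubled)
RTT 5: cwnd = 17 MSS (congestion avoidance, +1)
RTT 6: cwnd = 18 MSS (congestion avoidance, +1)

18


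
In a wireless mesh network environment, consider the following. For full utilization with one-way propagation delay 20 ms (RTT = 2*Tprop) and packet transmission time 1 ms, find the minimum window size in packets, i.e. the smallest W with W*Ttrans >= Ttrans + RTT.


Given: Ttrans = 1 ms, RTT = 40 ms (= 2 * Tprop, Tprop = 20 ms)
Time until first ACK returns = Ttrans + RTT = 1 + 40 = 41 ms
Need W * Ttrans >= Ttrans + RTT  ->  W >= (Ttrans + RTT) / Ttrans
(Ttrans + RTT) / Ttrans = 41 / 1 = 41
W_min = ceil(41) = 41

41


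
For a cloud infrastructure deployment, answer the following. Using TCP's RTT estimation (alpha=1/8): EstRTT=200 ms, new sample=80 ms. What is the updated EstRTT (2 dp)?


Given: EstRTT = 200 ms, SampleRTT = 80 ms, alpha = 1/8
New EstRTT = (1 - alpha) * EstRTT + alpha * SampleRTT
(7/8) * 200 = 175
(1/8) * 80 = 10
New EstRTT = 175 + 10 = 185 ms -> 185.00 ms (2 dp)

185.00


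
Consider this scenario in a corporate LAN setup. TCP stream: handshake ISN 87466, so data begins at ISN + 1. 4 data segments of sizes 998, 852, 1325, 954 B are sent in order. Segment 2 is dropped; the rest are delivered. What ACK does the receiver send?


SYN uses sequence number 87466; first data byte = ISN + 1 = 87467.
Segment 1: SEQ = 87467, len = 998 B, covers [87467, 88464]
Segment 2: SEQ = 88465, len = 852 B, covers [88465, 89316] [LOST]
Segment 3: SEQ = 89317, len = 1325 B, covers [89317, 90641]
Segment 4: SEQ = 90642, len = 954 B, covers [90642, 91595]
In-order data received: bytes [87467, 88464] (segments 1..1).
Segment 2 missing -> gap begins at byte 88465; later segments buffered out of order.
Cumulative ACK = next expected in-order byte = 87467 + 998 = 88465

88465


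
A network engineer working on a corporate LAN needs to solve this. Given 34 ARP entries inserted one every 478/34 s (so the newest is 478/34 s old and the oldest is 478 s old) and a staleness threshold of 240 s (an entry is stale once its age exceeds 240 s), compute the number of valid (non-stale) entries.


Ages are k * 478/34 s for k = 1..34 (spacing = 14.0588 s).
Entry k is valid iff k * 478/34 <= 240 iff k <= 34 * 240 / 478 = 17.0711
n_valid = floor(17.0711) = 17
(n_stale = 34 - 17 = 17)

17


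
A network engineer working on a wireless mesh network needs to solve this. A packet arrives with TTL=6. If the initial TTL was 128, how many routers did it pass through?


Given: initial TTL = 128, received TTL = 6
Hops = initial TTL - received TTL
Hops = 128 - 6 = 122

122


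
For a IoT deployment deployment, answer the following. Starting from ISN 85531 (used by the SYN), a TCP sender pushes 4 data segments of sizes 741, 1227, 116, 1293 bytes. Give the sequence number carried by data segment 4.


The SYN occupies sequence number ISN = 85531, so the first data byte is ISN + 1 = 85532.
SEQ of data segment i = (ISN + 1) + sum of payload sizes of segments 1..i-1.
Segment 1: SEQ = 85532, payload = 741 bytes
Segment 2: SEQ = 86273, payload = 1227 bytes
Segment 3: SEQ = 87500, payload = 116 bytes
Segment 4: SEQ = 87616, payload = 1293 bytes
SEQ of segment 4 = 85532 + 741 + 1227 + 116 = 87616

87616


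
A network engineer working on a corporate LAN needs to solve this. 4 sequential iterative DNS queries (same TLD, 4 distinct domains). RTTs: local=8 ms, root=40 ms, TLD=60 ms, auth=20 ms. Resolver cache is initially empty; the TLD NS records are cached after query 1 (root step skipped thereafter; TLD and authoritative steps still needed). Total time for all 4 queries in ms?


Lookup 1 (cold cache): local + root + TLD + auth = 8 + 40 + 60 + 20 = 128 ms
Lookups 2..4 (TLD NS cached -> skip root; new domain -> still ask TLD and auth): local + TLD + auth = 8 + 60 + 20 = 88 ms each
Remaining 3 lookups: 3 * 88 = 264 ms
Total = 128 + 264 = 392 ms

392


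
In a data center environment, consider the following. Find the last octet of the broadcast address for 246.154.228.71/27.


Given: IP = 246.154.228.71, prefix = /27
Host bits = 32 - 27 = 5
Network last octet = 71 AND mask = 64
Host part size = 2^5 - 1 = 31
Broadcast last octet = 64 OR 31 = 95

95


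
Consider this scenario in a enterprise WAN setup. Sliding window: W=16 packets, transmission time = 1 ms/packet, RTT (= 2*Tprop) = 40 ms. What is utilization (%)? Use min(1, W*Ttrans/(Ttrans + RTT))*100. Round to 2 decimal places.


Given: W = 16, Ttrans = 1 ms, RTT = 40 ms (= 2 * Tprop, Tprop = 20 ms)
Cycle time = Ttrans + RTT = 1 + 40 = 41 ms (first packet sent until its ACK returns)
W * Ttrans = 16 * 1 = 16 ms of sending per cycle
W * Ttrans / (Ttrans + RTT) = 16 / 41 = 0.390244
U = min(1, 0.390244) = 0.390244
U% = 39.02%

39.02


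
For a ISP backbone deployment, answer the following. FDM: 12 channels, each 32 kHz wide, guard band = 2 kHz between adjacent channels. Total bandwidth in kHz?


Given: 12 channels, 32 kHz each, guard = 2 kHz
Channel bandwidth = 12 * 32 = 384 kHz
Guard bands = 11 gaps * 2 kHz = 22 kHz
Total = 384 + 22 = 406 kHz

406


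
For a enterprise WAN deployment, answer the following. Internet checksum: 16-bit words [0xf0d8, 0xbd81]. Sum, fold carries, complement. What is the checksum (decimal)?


Given words: [0xf0d8, 0xbd81]
Step 1: Sum all words
Raw sum = 61656 + 48513 = 110169
Step 2: Fold carry: (44633 + 1) = 44634
One's complement = ~44634 & 0xFFFF = 20901

20901


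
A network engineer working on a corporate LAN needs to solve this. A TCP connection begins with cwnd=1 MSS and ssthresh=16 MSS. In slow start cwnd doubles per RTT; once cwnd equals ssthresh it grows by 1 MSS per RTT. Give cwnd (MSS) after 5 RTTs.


RTT 0: cwnd = 1 MSS (initial)
RTT 1: cwnd = 2 MSS (slow start, doubled)
RTT 2: cwnd = 4 MSS (slow start, doubled)
RTT 3: cwnd = 8 MSS (slow start, doubled)
RTT 4: cwnd = 16 MSS (slow start, doubled)
RTT 5: cwnd = 17 MSS (congestion avoidance, +1)

17


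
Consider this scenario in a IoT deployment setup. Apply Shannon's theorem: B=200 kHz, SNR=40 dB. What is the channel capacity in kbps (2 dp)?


Given: B = 200 kHz, SNR = 40 dB
SNR linear = 10^(40/10) = 10000
1 + SNR = 10001
log2(10001) = 13.2878566418
C = 200 * 1000 * 13.2878566418 = 2657571.3284 bps
C = 2657.571328 kbps -> 2657.57 kbps (2 dp)

2657.57


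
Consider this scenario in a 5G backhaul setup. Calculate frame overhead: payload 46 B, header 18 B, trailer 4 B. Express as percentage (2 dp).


Given: payload = 46 B, header = 18 B, trailer = 4 B
Overhead bytes = header + trailer = 18 + 4 = 22
Total frame = payload + overhead = 46 + 22 = 68
Overhead % = 22 / 68 * 100 = 32.3529% -> 32.35% (2 dp)

32.35


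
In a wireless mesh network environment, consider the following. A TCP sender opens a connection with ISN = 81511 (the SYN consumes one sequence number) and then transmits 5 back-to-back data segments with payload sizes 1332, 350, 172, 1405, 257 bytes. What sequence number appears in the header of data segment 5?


The SYN occupies sequence number ISN = 81511, so the first data byte is ISN + 1 = 81512.
SEQ of data segment i = (ISN + 1) + sum of payload sizes of segments 1..i-1.
Segment 1: SEQ = 81512, payload = 1332 bytes
Segment 2: SEQ = 82844, payload = 350 bytes
Segment 3: SEQ = 83194, payload = 172 bytes
Segment 4: SEQ = 83366, payload = 1405 bytes
Segment 5: SEQ = 84771, payload = 257 bytes
SEQ of segment 5 = 81512 + 1332 + 350 + 172 + 1405 = 84771

84771


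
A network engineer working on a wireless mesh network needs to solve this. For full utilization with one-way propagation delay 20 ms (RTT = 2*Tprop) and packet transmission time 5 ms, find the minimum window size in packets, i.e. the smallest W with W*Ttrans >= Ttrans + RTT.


Given: Ttrans = 5 ms, RTT = 40 ms (= 2 * Tprop, Tprop = 20 ms)
Time until first ACK returns = Ttrans + RTT = 5 + 40 = 45 ms
Need W * Ttrans >= Ttrans + RTT  ->  W >= (Ttrans + RTT) / Ttrans
(Ttrans + RTT) / Ttrans = 45 / 5 = 9
W_min = ceil(9) = 9

9


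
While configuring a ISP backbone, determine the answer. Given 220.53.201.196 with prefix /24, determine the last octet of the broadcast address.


Given: IP = 220.53.201.196, prefix = /24
Host bits = 32 - 24 = 8
Network last octet = 196 AND mask = 0
Host part size = 2^8 - 1 = 255
Broadcast last octet = 0 OR 255 = 255

255


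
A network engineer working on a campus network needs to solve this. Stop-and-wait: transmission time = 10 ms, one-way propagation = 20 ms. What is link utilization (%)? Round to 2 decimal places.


Given: Ttrans = 10 ms, Tprop = 20 ms
RTT = 2 * Tprop = 2 * 20 = 40 ms
U = Ttrans / (Ttrans + RTT)
U = 10 / (10 + 40)
U = 10 / 50 = 0.2
U% = 20.00%

20.00


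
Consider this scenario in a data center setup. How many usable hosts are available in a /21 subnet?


Given: subnet mask /21
Host bits = 32 - 21 = 11
Total addresses = 2^11 = 2048
Usable hosts = 2048 - 2 (network + broadcast) = 2046

2046


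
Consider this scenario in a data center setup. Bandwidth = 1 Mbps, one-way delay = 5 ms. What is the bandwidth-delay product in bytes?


Given: bandwidth = 1 Mbps, delay = 5 ms
BDP in bits = 1 * 10^6 * 5 / 1000
BDP in bits = 5000
BDP in bytes = 5000 / 8 = 625

625


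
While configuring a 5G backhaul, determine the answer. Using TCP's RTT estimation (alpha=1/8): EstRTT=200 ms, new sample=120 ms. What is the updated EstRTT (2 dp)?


Given: EstRTT = 200 ms, SampleRTT = 120 ms, alpha = 1/8
New EstRTT = (1 - alpha) * EstRTT + alpha * SampleRTT
(7/8) * 200 = 175
(1/8) * 120 = 15
New EstRTT = 175 + 15 = 190 ms -> 190.00 ms (2 dp)

190.00


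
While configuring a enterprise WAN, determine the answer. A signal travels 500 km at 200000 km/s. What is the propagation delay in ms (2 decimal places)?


Given: distance = 500 km, speed = 200000 km/s
Delay = distance / speed = 500 / 200000 seconds
Delay in ms = 500 * 1000 / 200000
Delay = 2.5000 ms
Rounded to 2 dp = 2.50 ms

2.50


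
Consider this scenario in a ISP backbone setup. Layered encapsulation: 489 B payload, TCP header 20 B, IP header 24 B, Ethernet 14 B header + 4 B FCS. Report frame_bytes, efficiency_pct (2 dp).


TCP segment = 489 + 20 = 509 B
IP packet = 509 + 24 = 533 B
Ethernet frame = 533 + 14 + 4 = 551 B
Efficiency = app / frame = 489 / 551 = 0.887477 = 88.7477% -> 88.75% (2 dp)

551, 88.75


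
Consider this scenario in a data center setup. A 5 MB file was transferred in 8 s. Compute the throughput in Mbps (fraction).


Given: file = 5 MB, time = 8 s
File in Mb = 5 * 8 = 40 Mb
Throughput = 40 / 8 Mbps
Throughput = 5 Mbps

5


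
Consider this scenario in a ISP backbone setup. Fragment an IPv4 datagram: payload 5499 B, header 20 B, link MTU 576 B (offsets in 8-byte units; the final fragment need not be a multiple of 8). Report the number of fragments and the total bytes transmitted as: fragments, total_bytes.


Max data per non-final fragment = floor((MTU - header)/8)*8 = floor((576 - 20)/8)*8 = floor(556/8)*8 = 552 B
Final fragment needs no 8-byte alignment: it can carry up to MTU - header = 556 B
Non-final fragments needed = ceil((payload - 556) / 552) = ceil(4943/552) = ceil(8.9547) = 9
Number of fragments = 9 + 1 = 10
Fragment sizes (data): 9 * 552 B + 531 B (last, 531 <= 556 OK)
Total bytes sent = payload + n_frags * header = 5499 + 10*20 = 5499 + 200 = 5699 B

10, 5699


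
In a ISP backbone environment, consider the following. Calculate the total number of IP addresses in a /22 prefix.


Given: CIDR prefix /22
Host bits = 32 - 22 = 10
Total addresses = 2^10 = 1024

1024


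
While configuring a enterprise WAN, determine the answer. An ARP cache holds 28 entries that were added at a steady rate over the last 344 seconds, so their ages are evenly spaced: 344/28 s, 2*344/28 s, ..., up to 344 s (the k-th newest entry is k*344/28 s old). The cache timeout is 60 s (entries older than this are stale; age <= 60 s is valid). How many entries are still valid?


Ages are k * 344/28 s for k = 1..28 (spacing = 12.2857 s).
Entry k is valid iff k * 344/28 <= 60 iff k <= 28 * 60 / 344 = 4.8837
n_valid = floor(4.8837) = 4
(n_stale = 28 - 4 = 24)

4


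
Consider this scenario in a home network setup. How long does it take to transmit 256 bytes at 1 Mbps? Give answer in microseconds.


Given: packet = 256 bytes, bandwidth = 1 Mbps
Packet in bits = 256 * 8 = 2048 bits
Bandwidth = 1 * 10^6 = 1000000 bps
Time = 2048 / 1000000 seconds
Time in us = 2048 * 10^6 / 1000000 = 2048

2048


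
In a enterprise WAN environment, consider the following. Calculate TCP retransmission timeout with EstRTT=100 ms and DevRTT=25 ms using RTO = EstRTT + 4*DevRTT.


Given: EstRTT = 100 ms, DevRTT = 25 ms
Timeout = EstRTT + 4 * DevRTT
4 * DevRTT = 4 * 25 = 100
Timeout = 100 + 100 = 200 ms

200


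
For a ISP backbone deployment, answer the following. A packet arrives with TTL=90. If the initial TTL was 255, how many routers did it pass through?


Given: initial TTL = 255, received TTL = 90
Hops = initial TTL - received TTL
Hops = 255 - 90 = 165

165


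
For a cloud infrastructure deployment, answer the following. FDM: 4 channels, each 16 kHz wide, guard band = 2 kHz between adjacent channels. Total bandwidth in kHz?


Given: 4 channels, 16 kHz each, guard = 2 kHz
Channel bandwidth = 4 * 16 = 64 kHz
Guard bands = 3 gaps * 2 kHz = 6 kHz
Total = 64 + 6 = 70 kHz

70


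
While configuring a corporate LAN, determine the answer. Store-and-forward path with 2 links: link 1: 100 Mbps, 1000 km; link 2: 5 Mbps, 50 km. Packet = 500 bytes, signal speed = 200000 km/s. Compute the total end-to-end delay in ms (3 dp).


Packet = 500 bytes = 4000 bits. Store-and-forward: sum (t_trans + t_prop) per link.
Link 1: t_trans = 4000/(100*10^6) s = 0.0400 ms; t_prop = 1000/200000 s = 5.0000 ms; subtotal = 5.0400 ms
Link 2: t_trans = 4000/(5*10^6) s = 0.8000 ms; t_prop = 50/200000 s = 0.2500 ms; subtotal = 1.0500 ms
End-to-end = 5.0400 + 1.0500 = 6.0900 ms -> 6.090 ms (3 dp)

6.090


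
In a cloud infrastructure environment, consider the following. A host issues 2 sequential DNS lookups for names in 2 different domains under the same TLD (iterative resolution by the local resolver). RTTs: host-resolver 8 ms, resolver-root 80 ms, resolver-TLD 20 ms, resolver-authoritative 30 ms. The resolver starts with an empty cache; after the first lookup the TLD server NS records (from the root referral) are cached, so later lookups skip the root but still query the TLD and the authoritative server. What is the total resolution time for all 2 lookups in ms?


Lookup 1 (cold cache): local + root + TLD + auth = 8 + 80 + 20 + 30 = 138 ms
Lookups 2..2 (TLD NS cached -> skip root; new domain -> still ask TLD and auth): local + TLD + auth = 8 + 20 + 30 = 58 ms each
Remaining 1 lookups: 1 * 58 = 58 ms
Total = 138 + 58 = 196 ms

196


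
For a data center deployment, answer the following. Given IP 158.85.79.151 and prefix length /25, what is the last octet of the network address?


Given: IP = 158.85.79.151, prefix = /25
Subnet mask = 255.255.255.128
Last octet of IP: 151
Last octet of mask: 128
Network last octet = 151 AND 128 = 128

128


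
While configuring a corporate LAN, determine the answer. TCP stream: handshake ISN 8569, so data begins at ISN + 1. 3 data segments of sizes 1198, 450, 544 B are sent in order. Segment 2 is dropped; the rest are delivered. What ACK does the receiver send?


SYN uses sequence number 8569; first data byte = ISN + 1 = 8570.
Segment 1: SEQ = 8570, len = 1198 B, covers [8570, 9767]
Segment 2: SEQ = 9768, len = 450 B, covers [9768, 10217] [LOST]
Segment 3: SEQ = 10218, len = 544 B, covers [10218, 10761]
In-order data received: bytes [8570, 9767] (segments 1..1).
Segment 2 missing -> gap begins at byte 9768; later segments buffered out of order.
Cumulative ACK = next expected in-order byte = 8570 + 1198 = 9768

9768


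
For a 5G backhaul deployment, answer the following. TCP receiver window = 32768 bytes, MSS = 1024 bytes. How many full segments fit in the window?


Given: RWND = 32768 bytes, MSS = 1024 bytes
Full segments = floor(RWND / MSS)
Full segments = floor(32768 / 1024)
Full segments = floor(32.0) = 32

32


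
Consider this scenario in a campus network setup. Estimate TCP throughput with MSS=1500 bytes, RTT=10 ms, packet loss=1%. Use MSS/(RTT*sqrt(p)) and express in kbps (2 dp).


Given: MSS = 1500 bytes, RTT = 10 ms, loss = 1%
RTT in seconds = 10 / 1000 = 0.01
Loss rate = 1% = 0.01
sqrt(loss) = sqrt(0.01) = 0.1
Throughput (bytes/s) = 1500 / (0.01 * 0.1) = 1500000.0000
Throughput (kbps) = 1500000.0000 * 8 / 1000 = 12000.000000 -> 12000.00 kbps (2 dp)

12000.00


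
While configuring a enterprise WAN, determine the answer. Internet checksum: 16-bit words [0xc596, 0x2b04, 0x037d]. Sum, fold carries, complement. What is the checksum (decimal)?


Given words: [0xc596, 0x2b04, 0x037d]
Step 1: Sum all words
Raw sum = 50582 + 11012 + 893 = 62487
One's complement = ~62487 & 0xFFFF = 3048

3048


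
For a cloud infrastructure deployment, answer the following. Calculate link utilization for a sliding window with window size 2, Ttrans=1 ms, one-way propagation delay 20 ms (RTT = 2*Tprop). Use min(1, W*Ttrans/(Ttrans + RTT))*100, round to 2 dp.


Given: W = 2, Ttrans = 1 ms, RTT = 40 ms (= 2 * Tprop, Tprop = 20 ms)
Cycle time = Ttrans + RTT = 1 + 40 = 41 ms (first packet sent until its ACK returns)
W * Ttrans = 2 * 1 = 2 ms of sending per cycle
W * Ttrans / (Ttrans + RTT) = 2 / 41 = 0.048780
U = min(1, 0.048780) = 0.048780
U% = 4.88%

4.88


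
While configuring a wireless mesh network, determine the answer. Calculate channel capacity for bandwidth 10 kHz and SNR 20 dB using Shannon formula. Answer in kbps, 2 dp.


Given: B = 10 kHz, SNR = 20 dB
SNR linear = 10^(20/10) = 100
1 + SNR = 101
log2(101) = 6.6582114828
C = 10 * 1000 * 6.6582114828 = 66582.1148 bps
C = 66.582115 kbps -> 66.58 kbps (2 dp)

66.58


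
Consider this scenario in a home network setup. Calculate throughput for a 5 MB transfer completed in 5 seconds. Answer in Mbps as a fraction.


Given: file = 5 MB, time = 5 s
File in Mb = 5 * 8 = 40 Mb
Throughput = 40 / 5 Mbps
Throughput = 8 Mbps

8


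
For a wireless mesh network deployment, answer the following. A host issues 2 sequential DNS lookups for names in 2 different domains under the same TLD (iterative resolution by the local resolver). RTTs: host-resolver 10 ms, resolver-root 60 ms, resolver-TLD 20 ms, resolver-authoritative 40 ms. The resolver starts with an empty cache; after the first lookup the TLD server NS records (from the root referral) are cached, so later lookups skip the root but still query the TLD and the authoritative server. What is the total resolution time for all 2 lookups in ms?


Lookup 1 (cold cache): local + root + TLD + auth = 10 + 60 + 20 + 40 = 130 ms
Lookups 2..2 (TLD NS cached -> skip root; new domain -> still ask TLD and auth): local + TLD + auth = 10 + 20 + 40 = 70 ms each
Remaining 1 lookups: 1 * 70 = 70 ms
Total = 130 + 70 = 200 ms

200


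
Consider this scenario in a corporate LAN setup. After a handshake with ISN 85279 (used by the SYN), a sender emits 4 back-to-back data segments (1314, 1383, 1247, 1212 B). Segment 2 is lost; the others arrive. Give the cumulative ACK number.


SYN uses sequence number 85279; first data byte = ISN + 1 = 85280.
Segment 1: SEQ = 85280, len = 1314 B, covers [85280, 86593]
Segment 2: SEQ = 86594, len = 1383 B, covers [86594, 87976] [LOST]
Segment 3: SEQ = 87977, len = 1247 B, covers [87977, 89223]
Segment 4: SEQ = 89224, len = 1212 B, covers [89224, 90435]
In-order data received: bytes [85280, 86593] (segments 1..1).
Segment 2 missing -> gap begins at byte 86594; later segments buffered out of order.
Cumulative ACK = next expected in-order byte = 85280 + 1314 = 86594

86594


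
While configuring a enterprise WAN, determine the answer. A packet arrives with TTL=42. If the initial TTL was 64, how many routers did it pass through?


Given: initial TTL = 64, received TTL = 42
Hops = initial TTL - received TTL
Hops = 64 - 42 = 22

22


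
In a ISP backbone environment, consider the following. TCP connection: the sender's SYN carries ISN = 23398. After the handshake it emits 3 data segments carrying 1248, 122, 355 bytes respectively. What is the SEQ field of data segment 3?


The SYN occupies sequence number ISN = 23398, so the first data byte is ISN + 1 = 23399.
SEQ of data segment i = (ISN + 1) + sum of payload sizes of segments 1..i-1.
Segment 1: SEQ = 23399, payload = 1248 bytes
Segment 2: SEQ = 24647, payload = 122 bytes
Segment 3: SEQ = 24769, payload = 355 bytes
SEQ of segment 3 = 23399 + 1248 + 122 = 24769

24769


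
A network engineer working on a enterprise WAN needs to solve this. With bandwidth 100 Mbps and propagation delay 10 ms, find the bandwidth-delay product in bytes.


Given: bandwidth = 100 Mbps, delay = 10 ms
BDP in bits = 100 * 10^6 * 10 / 1000
BDP in bits = 1000000
BDP in bytes = 1000000 / 8 = 125000

125000


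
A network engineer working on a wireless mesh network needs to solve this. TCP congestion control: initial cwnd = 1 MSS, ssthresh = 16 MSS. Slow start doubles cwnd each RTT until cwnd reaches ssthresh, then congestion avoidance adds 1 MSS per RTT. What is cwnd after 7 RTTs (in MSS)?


RTT 0: cwnd = 1 MSS (initial)
RTT 1: cwnd = 2 MSS (slow start, doubled)
RTT 2: cwnd = 4 MSS (slow start, doubled)
RTT 3: cwnd = 8 MSS (slow start, doubled)
RTT 4: cwnd = 16 MSS (slow start, doubled)
RTT 5: cwnd = 17 MSS (congestion avoidance, +1)
RTT 6: cwnd = 18 MSS (congestion avoidance, +1)
RTT 7: cwnd = 19 MSS (congestion avoidance, +1)

19


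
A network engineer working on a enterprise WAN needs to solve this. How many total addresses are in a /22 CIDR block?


Given: CIDR prefix /22
Host bits = 32 - 22 = 10
Total addresses = 2^10 = 1024

1024


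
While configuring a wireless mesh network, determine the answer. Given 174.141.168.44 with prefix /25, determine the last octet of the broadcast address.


Given: IP = 174.141.168.44, prefix = /25
Host bits = 32 - 25 = 7
Network last octet = 44 AND mask = 0
Host part size = 2^7 - 1 = 127
Broadcast last octet = 0 OR 127 = 127

127


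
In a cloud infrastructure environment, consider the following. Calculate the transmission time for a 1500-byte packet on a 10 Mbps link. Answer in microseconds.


Given: packet = 1500 bytes, bandwidth = 10 Mbps
Packet in bits = 1500 * 8 = 12000 bits
Bandwidth = 10 * 10^6 = 10000000 bps
Time = 12000 / 10000000 seconds
Time in us = 12000 * 10^6 / 10000000 = 1200

1200


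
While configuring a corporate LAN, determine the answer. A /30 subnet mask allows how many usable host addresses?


Given: subnet mask /30
Host bits = 32 - 30 = 2
Total addresses = 2^2 = 4
Usable hosts = 4 - 2 (network + broadcast) = 2

2


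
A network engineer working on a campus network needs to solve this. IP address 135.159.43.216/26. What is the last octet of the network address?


Given: IP = 135.159.43.216, prefix = /26
Subnet mask = 255.255.255.192
Last octet of IP: 216
Last octet of mask: 192
Network last octet = 216 AND 192 = 192

192


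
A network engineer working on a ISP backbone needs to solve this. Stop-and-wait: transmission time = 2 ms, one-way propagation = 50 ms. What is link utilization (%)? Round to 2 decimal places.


Given: Ttrans = 2 ms, Tprop = 50 ms
RTT = 2 * Tprop = 2 * 50 = 100 ms
U = Ttrans / (Ttrans + RTT)
U = 2 / (2 + 100)
U = 2 / 102 = 0.019608
U% = 1.96%

1.96


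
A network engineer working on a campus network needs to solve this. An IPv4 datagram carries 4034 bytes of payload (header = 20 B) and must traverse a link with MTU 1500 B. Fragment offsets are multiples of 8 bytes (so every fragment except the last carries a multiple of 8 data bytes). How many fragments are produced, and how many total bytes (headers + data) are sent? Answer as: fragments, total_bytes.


Max data per non-final fragment = floor((MTU - header)/8)*8 = floor((1500 - 20)/8)*8 = floor(1480/8)*8 = 1480 B
Final fragment needs no 8-byte alignment: it can carry up to MTU - header = 1480 B
Non-final fragments needed = ceil((payload - 1480) / 1480) = ceil(2554/1480) = ceil(1.7257) = 2
Number of fragments = 2 + 1 = 3
Fragment sizes (data): 2 * 1480 B + 1074 B (last, 1074 <= 1480 OK)
Total bytes sent = payload + n_frags * header = 4034 + 3*20 = 4034 + 60 = 4094 B

3, 4094


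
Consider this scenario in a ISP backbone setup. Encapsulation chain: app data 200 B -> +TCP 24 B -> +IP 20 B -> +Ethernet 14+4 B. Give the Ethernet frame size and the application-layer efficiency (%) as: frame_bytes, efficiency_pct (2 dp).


TCP segment = 200 + 24 = 224 B
IP packet = 224 + 20 = 244 B
Ethernet frame = 244 + 14 + 4 = 262 B
Efficiency = app / frame = 200 / 262 = 0.763359 = 76.3359% -> 76.34% (2 dp)

262, 76.34


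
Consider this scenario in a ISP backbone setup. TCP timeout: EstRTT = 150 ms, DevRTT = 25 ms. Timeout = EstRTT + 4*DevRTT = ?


Given: EstRTT = 150 ms, DevRTT = 25 ms
Timeout = EstRTT + 4 * DevRTT
4 * DevRTT = 4 * 25 = 100
Timeout = 150 + 100 = 250 ms

250


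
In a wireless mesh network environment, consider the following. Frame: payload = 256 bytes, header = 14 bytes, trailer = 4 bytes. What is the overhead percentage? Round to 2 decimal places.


Given: payload = 256 B, header = 14 B, trailer = 4 B
Overhead bytes = header + trailer = 14 + 4 = 18
Total frame = payload + overhead = 256 + 18 = 274
Overhead % = 18 / 274 * 100 = 6.5693% -> 6.57% (2 dp)

6.57


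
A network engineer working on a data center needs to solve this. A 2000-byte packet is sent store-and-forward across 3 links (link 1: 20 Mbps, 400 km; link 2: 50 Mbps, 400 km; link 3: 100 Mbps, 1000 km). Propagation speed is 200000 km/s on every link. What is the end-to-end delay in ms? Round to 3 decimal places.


Packet = 2000 bytes = 16000 bits. Store-and-forward: sum (t_trans + t_prop) per link.
Link 1: t_trans = 16000/(20*10^6) s = 0.8000 ms; t_prop = 400/200000 s = 2.0000 ms; subtotal = 2.8000 ms
Link 2: t_trans = 16000/(50*10^6) s = 0.3200 ms; t_prop = 400/200000 s = 2.0000 ms; subtotal = 2.3200 ms
Link 3: t_trans = 16000/(100*10^6) s = 0.1600 ms; t_prop = 1000/200000 s = 5.0000 ms; subtotal = 5.1600 ms
End-to-end = 2.8000 + 2.3200 + 5.1600 = 10.2800 ms -> 10.280 ms (3 dp)

10.280


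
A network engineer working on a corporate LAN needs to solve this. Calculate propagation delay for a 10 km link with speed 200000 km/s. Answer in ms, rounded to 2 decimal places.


Given: distance = 10 km, speed = 200000 km/s
Delay = distance / speed = 10 / 200000 seconds
Delay in ms = 10 * 1000 / 200000
Delay = 0.0500 ms
Rounded to 2 dp = 0.05 ms

0.05


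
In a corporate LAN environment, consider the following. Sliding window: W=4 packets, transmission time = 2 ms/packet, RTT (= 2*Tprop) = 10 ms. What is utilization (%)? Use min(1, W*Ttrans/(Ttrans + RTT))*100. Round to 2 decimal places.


Given: W = 4, Ttrans = 2 ms, RTT = 10 ms (= 2 * Tprop, Tprop = 5 ms)
Cycle time = Ttrans + RTT = 2 + 10 = 12 ms (first packet sent until its ACK returns)
W * Ttrans = 4 * 2 = 8 ms of sending per cycle
W * Ttrans / (Ttrans + RTT) = 8 / 12 = 0.666667
U = min(1, 0.666667) = 0.666667
U% = 66.67%

66.67


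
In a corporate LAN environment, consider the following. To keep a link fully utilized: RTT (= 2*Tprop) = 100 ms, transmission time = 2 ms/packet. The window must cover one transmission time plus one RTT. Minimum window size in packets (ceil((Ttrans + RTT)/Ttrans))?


Given: Ttrans = 2 ms, RTT = 100 ms (= 2 * Tprop, Tprop = 50 ms)
Time until first ACK returns = Ttrans + RTT = 2 + 100 = 102 ms
Need W * Ttrans >= Ttrans + RTT  ->  W >= (Ttrans + RTT) / Ttrans
(Ttrans + RTT) / Ttrans = 102 / 2 = 51
W_min = ceil(51) = 51

51


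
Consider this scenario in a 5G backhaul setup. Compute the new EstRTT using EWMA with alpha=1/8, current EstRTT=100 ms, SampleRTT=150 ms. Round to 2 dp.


Given: EstRTT = 100 ms, SampleRTT = 150 ms, alpha = 1/8
New EstRTT = (1 - alpha) * EstRTT + alpha * SampleRTT
(7/8) * 100 = 87.5
(1/8) * 150 = 18.75
New EstRTT = 87.5 + 18.75 = 106.25 ms -> 106.25 ms (2 dp)

106.25


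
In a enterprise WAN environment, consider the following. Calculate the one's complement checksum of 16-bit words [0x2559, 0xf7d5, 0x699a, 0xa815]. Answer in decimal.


Given words: [0x2559, 0xf7d5, 0x699a, 0xa815]
Step 1: Sum all words
Raw sum = 9561 + 63445 + 27034 + 43029 = 143069
Step 2: Fold carry: (11997 + 2) = 11999
One's complement = ~11999 & 0xFFFF = 53536

53536


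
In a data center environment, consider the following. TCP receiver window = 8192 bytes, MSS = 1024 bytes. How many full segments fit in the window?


Given: RWND = 8192 bytes, MSS = 1024 bytes
Full segments = floor(RWND / MSS)
Full segments = floor(8192 / 1024)
Full segments = floor(8.0) = 8

8


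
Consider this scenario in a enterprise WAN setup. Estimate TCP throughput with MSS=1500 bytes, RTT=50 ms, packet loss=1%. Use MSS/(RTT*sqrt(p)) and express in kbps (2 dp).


Given: MSS = 1500 bytes, RTT = 50 ms, loss = 1%
RTT in seconds = 50 / 1000 = 0.05
Loss rate = 1% = 0.01
sqrt(loss) = sqrt(0.01) = 0.1
Throughput (bytes/s) = 1500 / (0.05 * 0.1) = 300000.0000
Throughput (kbps) = 300000.0000 * 8 / 1000 = 2400.000000 -> 2400.00 kbps (2 dp)

2400.00


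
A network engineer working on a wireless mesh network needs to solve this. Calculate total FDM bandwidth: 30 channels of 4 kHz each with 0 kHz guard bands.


Given: 30 channels, 4 kHz each, guard = 0 kHz
Channel bandwidth = 30 * 4 = 120 kHz
Guard bands = 29 gaps * 0 kHz = 0 kHz
Total = 120 + 0 = 120 kHz

120


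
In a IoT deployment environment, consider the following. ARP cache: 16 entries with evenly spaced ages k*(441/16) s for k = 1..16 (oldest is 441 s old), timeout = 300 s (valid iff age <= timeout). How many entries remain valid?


Ages are k * 441/16 s for k = 1..16 (spacing = 27.5625 s).
Entry k is valid iff k * 441/16 <= 300 iff k <= 16 * 300 / 441 = 10.8844
n_valid = floor(10.8844) = 10
(n_stale = 16 - 10 = 6)

10


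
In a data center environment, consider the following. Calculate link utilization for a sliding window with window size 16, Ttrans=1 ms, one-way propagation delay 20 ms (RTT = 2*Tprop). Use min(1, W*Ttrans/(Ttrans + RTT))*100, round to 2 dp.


Given: W = 16, Ttrans = 1 ms, RTT = 40 ms (= 2 * Tprop, Tprop = 20 ms)
Cycle time = Ttrans + RTT = 1 + 40 = 41 ms (first packet sent until its ACK returns)
W * Ttrans = 16 * 1 = 16 ms of sending per cycle
W * Ttrans / (Ttrans + RTT) = 16 / 41 = 0.390244
U = min(1, 0.390244) = 0.390244
U% = 39.02%

39.02


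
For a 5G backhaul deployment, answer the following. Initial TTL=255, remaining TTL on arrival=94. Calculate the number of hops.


Given: initial TTL = 255, received TTL = 94
Hops = initial TTL - received TTL
Hops = 255 - 94 = 161

161


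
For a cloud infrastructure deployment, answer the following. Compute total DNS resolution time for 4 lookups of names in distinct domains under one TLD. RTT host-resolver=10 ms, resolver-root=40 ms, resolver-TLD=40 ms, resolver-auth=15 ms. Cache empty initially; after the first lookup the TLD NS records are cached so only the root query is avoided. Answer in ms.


Lookup 1 (cold cache): local + root + TLD + auth = 10 + 40 + 40 + 15 = 105 ms
Lookups 2..4 (TLD NS cached -> skip root; new domain -> still ask TLD and auth): local + TLD + auth = 10 + 40 + 15 = 65 ms each
Remaining 3 lookups: 3 * 65 = 195 ms
Total = 105 + 195 = 300 ms

300


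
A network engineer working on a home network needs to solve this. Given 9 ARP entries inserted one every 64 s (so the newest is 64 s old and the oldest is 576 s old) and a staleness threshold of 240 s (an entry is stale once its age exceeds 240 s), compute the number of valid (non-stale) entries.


Ages are k * 576/9 s for k = 1..9 (spacing = 64.0000 s).
Entry k is valid iff k * 576/9 <= 240 iff k <= 9 * 240 / 576 = 3.7500
n_valid = floor(3.7500) = 3
(n_stale = 9 - 3 = 6)

3


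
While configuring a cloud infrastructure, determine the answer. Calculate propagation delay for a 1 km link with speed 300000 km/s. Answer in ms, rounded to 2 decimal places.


Given: distance = 1 km, speed = 300000 km/s
Delay = distance / speed = 1 / 300000 seconds
Delay in ms = 1 * 1000 / 300000
Delay = 0.0033 ms
Rounded to 2 dp = 0.00 ms

0.00


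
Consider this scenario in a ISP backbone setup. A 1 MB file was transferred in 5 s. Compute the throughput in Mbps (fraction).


Given: file = 1 MB, time = 5 s
File in Mb = 1 * 8 = 8 Mb
Throughput = 8 / 5 Mbps
Throughput = 8/5 Mbps

8/5


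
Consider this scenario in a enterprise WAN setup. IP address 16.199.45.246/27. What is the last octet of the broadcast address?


Given: IP = 16.199.45.246, prefix = /27
Host bits = 32 - 27 = 5
Network last octet = 246 AND mask = 224
Host part size = 2^5 - 1 = 31
Broadcast last octet = 224 OR 31 = 255

255


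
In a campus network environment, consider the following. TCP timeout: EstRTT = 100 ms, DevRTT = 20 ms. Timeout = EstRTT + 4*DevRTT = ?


Given: EstRTT = 100 ms, DevRTT = 20 ms
Timeout = EstRTT + 4 * DevRTT
4 * DevRTT = 4 * 20 = 80
Timeout = 100 + 80 = 180 ms

180


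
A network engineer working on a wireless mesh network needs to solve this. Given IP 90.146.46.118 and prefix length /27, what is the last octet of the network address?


Given: IP = 90.146.46.118, prefix = /27
Subnet mask = 255.255.255.224
Last octet of IP: 118
Last octet of mask: 224
Network last octet = 118 AND 224 = 96

96


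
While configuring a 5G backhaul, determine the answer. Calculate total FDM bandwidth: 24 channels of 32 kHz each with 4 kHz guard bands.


Given: 24 channels, 32 kHz each, guard = 4 kHz
Channel bandwidth = 24 * 32 = 768 kHz
Guard bands = 23 gaps * 4 kHz = 92 kHz
Total = 768 + 92 = 860 kHz

860


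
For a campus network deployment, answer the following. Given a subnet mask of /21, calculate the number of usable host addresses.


Given: subnet mask /21
Host bits = 32 - 21 = 11
Total addresses = 2^11 = 2048
Usable hosts = 2048 - 2 (network + broadcast) = 2046

2046


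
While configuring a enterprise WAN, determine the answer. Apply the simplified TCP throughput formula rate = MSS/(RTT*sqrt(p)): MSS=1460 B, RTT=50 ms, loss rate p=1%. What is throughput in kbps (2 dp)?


Given: MSS = 1460 bytes, RTT = 50 ms, loss = 1%
RTT in seconds = 50 / 1000 = 0.05
Loss rate = 1% = 0.01
sqrt(loss) = sqrt(0.01) = 0.1
Throughput (bytes/s) = 1460 / (0.05 * 0.1) = 292000.0000
Throughput (kbps) = 292000.0000 * 8 / 1000 = 2336.000000 -> 2336.00 kbps (2 dp)

2336.00


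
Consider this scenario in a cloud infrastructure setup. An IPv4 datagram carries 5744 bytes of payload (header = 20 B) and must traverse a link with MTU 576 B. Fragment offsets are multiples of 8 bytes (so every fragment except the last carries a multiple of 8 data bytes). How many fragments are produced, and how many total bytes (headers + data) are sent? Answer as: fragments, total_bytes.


Max data per non-final fragment = floor((MTU - header)/8)*8 = floor((576 - 20)/8)*8 = floor(556/8)*8 = 552 B
Final fragment needs no 8-byte alignment: it can carry up to MTU - header = 556 B
Non-final fragments needed = ceil((payload - 556) / 552) = ceil(5188/552) = ceil(9.3986) = 10
Number of fragments = 10 + 1 = 11
Fragment sizes (data): 10 * 552 B + 224 B (last, 224 <= 556 OK)
Total bytes sent = payload + n_frags * header = 5744 + 11*20 = 5744 + 220 = 5964 B

11, 5964


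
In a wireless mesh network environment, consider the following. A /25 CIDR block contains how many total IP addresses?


Given: CIDR prefix /25
Host bits = 32 - 25 = 7
Total addresses = 2^7 = 128

128
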